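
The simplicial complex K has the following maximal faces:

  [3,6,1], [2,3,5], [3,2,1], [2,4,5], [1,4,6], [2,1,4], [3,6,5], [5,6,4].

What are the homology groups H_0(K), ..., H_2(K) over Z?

Fix the vertex order 1 < 2 < 3 < 4 < 5 < 6 and write every simplex with vertices in increasing order. Then dim K = 2 and the simplices of K are:

  0-simplices (6): [1], [2], [3], [4], [5], [6]
  1-simplices (12): [1,2], [1,3], [1,4], [1,6], [2,3], [2,4], [2,5], [3,5], [3,6], [4,5], [4,6], [5,6]
  2-simplices (8): [1,2,3], [1,2,4], [1,3,6], [1,4,6], [2,3,5], [2,4,5], [3,5,6], [4,5,6]

so the chain groups are C_0 ≅ Z^6, C_1 ≅ Z^12, C_2 ≅ Z^8.

Boundary ∂_1: C_1 → C_0 sends each edge [p,q] (with p < q) to q − p. For instance
  ∂[1,2] = [2] − [1].
The resulting 6×12 matrix has rank 5, and its Smith normal form has invariant factors (1,1,1,1,1).

The boundary map ∂_2: C_2 → C_1 acts by ∂[p,q,r] = [q,r] − [p,r] + [p,q]. For instance
  ∂[3,5,6] = [5,6] − [3,6] + [3,5],
  ∂[2,4,5] = [4,5] − [2,5] + [2,4].
This gives a 12×8 integer matrix of rank 7; reducing to Smith normal form yields diagonal entries (1,1,1,1,1,1,1).

From H_k ≅ ker(∂_k) / im(∂_{k+1}) we obtain:

  H_0: rank C_0 − rank ∂_1 = 6 − 5 = 1, and the invariant factors of ∂_1 are all 1, so H_0 = Z.
  H_1: rank ker ∂_1 − rank ∂_2 = (12 − 5) − 7 = 0, and the invariant factors of ∂_2 are all 1, so H_1 = 0.
  H_2: rank ker ∂_2 − rank ∂_3 = (8 − 7) − 0 = 1, and there is no ∂_3, so H_2 = Z.

As a check, the Euler characteristic is 6 − 12 + 8 = 2, which agrees with 1 − 0 + 1 = 2.

H_0 = Z,  H_1 = 0,  H_2 = Z.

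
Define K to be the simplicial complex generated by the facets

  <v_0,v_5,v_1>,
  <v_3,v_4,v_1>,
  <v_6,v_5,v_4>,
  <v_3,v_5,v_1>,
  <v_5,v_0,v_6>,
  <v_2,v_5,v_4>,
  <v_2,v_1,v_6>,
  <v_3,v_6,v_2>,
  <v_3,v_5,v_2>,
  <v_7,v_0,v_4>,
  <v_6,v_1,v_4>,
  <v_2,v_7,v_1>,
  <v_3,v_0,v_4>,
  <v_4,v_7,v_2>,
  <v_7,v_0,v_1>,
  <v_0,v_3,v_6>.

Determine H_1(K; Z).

H_1 ≅ Z^2.

We work with the vertex ordering v_0 < v_1 < v_2 < v_3 < v_4 < v_5 < v_6 < v_7. The simplices of K, each written with vertices in increasing order, are:

  0-simplices (8): [v_0], [v_1], [v_2], [v_3], [v_4], [v_5], [v_6], [v_7]
  1-simplices (24): (24 of them)
  2-simplices (16): (16 of them)

Hence C_0 ≅ Z^8, C_1 ≅ Z^24, C_2 ≅ Z^16.

∂_1: C_1 → C_0 is given by ∂[p,q] = [q] − [p]. For instance
  ∂[v_2,v_6] = [v_6] − [v_2].
As a 8×24 matrix over Z this has rank 7, with invariant factors (1,1,1,1,1,1,1).

∂_2: C_2 → C_1 acts by ∂[p,q,r] = [q,r] − [p,r] + [p,q]. For instance
  ∂[v_1,v_3,v_4] = [v_3,v_4] − [v_1,v_4] + [v_1,v_3],
  ∂[v_1,v_4,v_6] = [v_4,v_6] − [v_1,v_6] + [v_1,v_4].
As a 24×16 matrix over Z this has rank 15, with invariant factors (1,1,1,1,1,1,1,1,1,1,1,1,1,1,1).

From H_k ≅ ker(∂_k) / im(∂_{k+1}) we obtain:

  H_1: rank ker ∂_1 − rank ∂_2 = (24 − 7) − 15 = 2, and the invariant factors of ∂_2 are all 1, so H_1 = Z^2.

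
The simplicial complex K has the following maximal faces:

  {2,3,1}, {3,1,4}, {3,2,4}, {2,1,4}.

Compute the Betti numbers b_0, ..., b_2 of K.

K has 4 vertices, 6 edges, 4 triangles.
rank ∂_0 = 0, rank ∂_1 = 3 ⇒ b_0 = 4 − 0 − 3 = 1; all invariant factors of ∂_1 are 1 so no torsion. So H_0 = Z.
rank ∂_1 = 3, rank ∂_2 = 3 ⇒ b_1 = 6 − 3 − 3 = 0; all invariant factors of ∂_2 are 1 so no torsion. So H_1 = 0.
rank ∂_2 = 3, rank ∂_3 = 0 ⇒ b_2 = 4 − 3 − 0 = 1. So H_2 = Z.

b_0 = 1, b_1 = 0, b_2 = 1.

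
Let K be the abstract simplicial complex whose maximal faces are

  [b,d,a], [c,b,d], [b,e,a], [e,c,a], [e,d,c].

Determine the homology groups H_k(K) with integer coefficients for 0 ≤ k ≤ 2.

Take the total order a < b < c < d < e on the vertex set. Then K (dimension 2) consists of the simplices:

  0-simplices (5): a, b, c, d, e
  1-simplices (10): ab, ac, ad, ae, bc, bd, be, cd, ce, de
  2-simplices (5): abd, abe, ace, bcd, cde

Hence C_0 ≅ Z^5, C_1 ≅ Z^10, C_2 ≅ Z^5.

The boundary map ∂_1: C_1 → C_0 maps an edge to its endpoints' difference, ∂[p,q] = q − p.
The 5×10 boundary matrix has rank 4 and Smith normal form diag(1,1,1,1).

Boundary ∂_2: C_2 → C_1 acts by ∂[p,q,r] = [q,r] − [p,r] + [p,q]. For instance
  ∂bcd = cd − bd + bc,
  ∂ace = ce − ae + ac.
As a 10×5 matrix over Z this has rank 5, with invariant factors (1,1,1,1,1).

Computing H_k = (kernel of ∂_k) / (image of ∂_{k+1}):

  H_0: rank C_0 − rank ∂_1 = 5 − 4 = 1, and the invariant factors of ∂_1 are all 1, so H_0 = Z.
  H_1: rank ker ∂_1 − rank ∂_2 = (10 − 4) − 5 = 1, and the invariant factors of ∂_2 are all 1, so H_1 = Z.
  H_2: rank ker ∂_2 − rank ∂_3 = (5 − 5) − 0 = 0, and there is no ∂_3, so H_2 = 0.

As a check, the Euler characteristic is 5 − 10 + 5 = 0, which agrees with 1 − 1 + 0 = 0.
(K is a triangulation of the Möbius band.)

H_0 ≅ Z,  H_1 ≅ Z,  H_2 = 0.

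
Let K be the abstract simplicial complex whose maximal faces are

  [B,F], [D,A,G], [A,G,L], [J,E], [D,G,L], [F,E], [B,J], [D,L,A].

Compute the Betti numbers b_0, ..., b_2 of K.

Fix the vertex order A < B < D < E < F < G < J < L and write every simplex with vertices in increasing order. Then dim K = 2 and the simplices of K are:

  0-simplices (8): A, B, D, E, F, G, J, L
  1-simplices (10): AD, AG, AL, BF, BJ, DG, DL, EF, EJ, GL
  2-simplices (4): ADG, ADL, AGL, DGL

giving chain groups C_0 ≅ Z^8, C_1 ≅ Z^10, C_2 ≅ Z^4.

Boundary ∂_1: C_1 → C_0 sends each edge [p,q] (with p < q) to q − p.
This gives a 8×10 integer matrix of rank 6; reducing to Smith normal form yields diagonal entries (1,1,1,1,1,1).

Boundary ∂_2: C_2 → C_1 sends each 2-simplex [p,q,r] to [q,r] − [p,r] + [p,q]. For instance
  ∂DGL = GL − DL + DG,
  ∂ADL = DL − AL + AD.
As a 10×4 matrix over Z this has rank 3, with invariant factors (1,1,1).

Reading off H_k = ker ∂_k / im ∂_{k+1}:

  H_0: rank C_0 − rank ∂_1 = 8 − 6 = 2, and the invariant factors of ∂_1 are all 1, so H_0 ≅ Z^2.
  H_1: rank ker ∂_1 − rank ∂_2 = (10 − 6) − 3 = 1, and the invariant factors of ∂_2 are all 1, so H_1 ≅ Z.
  H_2: rank ker ∂_2 − rank ∂_3 = (4 − 3) − 0 = 1, and there is no ∂_3, so H_2 ≅ Z.

Hence the Betti numbers are b_0 = 2, b_1 = 1, b_2 = 1.

b_0 = 2, b_1 = 1, b_2 = 1.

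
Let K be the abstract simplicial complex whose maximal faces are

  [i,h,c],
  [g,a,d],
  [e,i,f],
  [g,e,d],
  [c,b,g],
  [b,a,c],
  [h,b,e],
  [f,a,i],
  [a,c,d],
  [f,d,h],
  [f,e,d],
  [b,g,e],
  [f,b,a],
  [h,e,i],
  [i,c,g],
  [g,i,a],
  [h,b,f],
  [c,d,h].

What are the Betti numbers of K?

Fix the vertex order a < b < c < d < e < f < g < h < i and write every simplex with vertices in increasing order. Then dim K = 2 and the simplices of K are:

  0-simplices (9): a, b, c, d, e, f, g, h, i
  1-simplices (27): ab, ac, ad, af, ag, ai, bc, be, bf, bg, bh, cd, cg, ch, ci, de, df, dg, dh, ef, eg, eh, ei, fh, fi, gi, hi
  2-simplices (18): abc, abf, acd, adg, afi, agi, bcg, beg, beh, bfh, cdh, cgi, chi, def, deg, dfh, efi, ehi

Hence C_0 ≅ Z^9, C_1 ≅ Z^27, C_2 ≅ Z^18.

Boundary ∂_1: C_1 → C_0 sends each edge [p,q] (with p < q) to q − p.
This gives a 9×27 integer matrix of rank 8; reducing to Smith normal form yields diagonal entries (1,1,1,1,1,1,1,1).

Boundary ∂_2: C_2 → C_1 acts by ∂[p,q,r] = [q,r] − [p,r] + [p,q]. For instance
  ∂efi = fi − ei + ef,
  ∂adg = dg − ag + ad.
This gives a 27×18 integer matrix of rank 18; reducing to Smith normal form yields diagonal entries (1,1,1,1,1,1,1,1,1,1,1,1,1,1,1,1,1,2).

Computing H_k = (kernel of ∂_k) / (image of ∂_{k+1}):

  H_0: rank C_0 − rank ∂_1 = 9 − 8 = 1, and the invariant factors of ∂_1 are all 1, so H_0 ≅ Z.
  H_1: rank ker ∂_1 − rank ∂_2 = (27 − 8) − 18 = 1, and ∂_2 has invariant factor 2 > 1, so H_1 ≅ Z × Z/2.
  H_2: rank ker ∂_2 − rank ∂_3 = (18 − 18) − 0 = 0, and there is no ∂_3, so H_2 ≅ 0.

(K is a triangulation of the Klein bottle.)

Hence the Betti numbers are b_0 = 1, b_1 = 1, b_2 = 0.

b_0 = 1, b_1 = 1, b_2 = 0.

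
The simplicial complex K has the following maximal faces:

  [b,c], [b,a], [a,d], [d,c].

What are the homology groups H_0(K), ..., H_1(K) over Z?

K has 4 vertices, 4 edges.
rank ∂_0 = 0, rank ∂_1 = 3 ⇒ b_0 = 4 − 0 − 3 = 1; all invariant factors of ∂_1 are 1 so no torsion. So H_0 = Z.
rank ∂_1 = 3, rank ∂_2 = 0 ⇒ b_1 = 4 − 3 − 0 = 1. So H_1 = Z.

H_0 ≅ Z,  H_1 ≅ Z.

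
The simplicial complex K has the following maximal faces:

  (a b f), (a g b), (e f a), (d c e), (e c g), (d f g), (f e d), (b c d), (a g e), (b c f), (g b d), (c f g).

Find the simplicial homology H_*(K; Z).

Take the total order a < b < c < d < e < f < g on the vertex set. Then K (dimension 2) consists of the simplices:

  0-simplices (7): a, b, c, d, e, f, g
  1-simplices (18): ab, ae, af, ag, bc, bd, bf, bg, cd, ce, cf, cg, de, df, dg, ef, eg, fg
  2-simplices (12): abf, abg, aef, aeg, bcd, bcf, bdg, cde, ceg, cfg, def, dfg

so the chain groups are C_0 ≅ Z^7, C_1 ≅ Z^18, C_2 ≅ Z^12.

Boundary ∂_1: C_1 → C_0 sends each edge [p,q] (with p < q) to q − p. For instance
  ∂eg = g − e.
The 7×18 boundary matrix has rank 6 and Smith normal form diag(1,1,1,1,1,1).

∂_2: C_2 → C_1 maps a triangle to the signed sum of its edges. For instance
  ∂dfg = fg − dg + df,
  ∂bcd = cd − bd + bc.
The 18×12 boundary matrix has rank 12 and Smith normal form diag(1,1,1,1,1,1,1,1,1,1,1,2).

Computing H_k = (kernel of ∂_k) / (image of ∂_{k+1}):

  H_0: rank C_0 − rank ∂_1 = 7 − 6 = 1, and the invariant factors of ∂_1 are all 1, so H_0 = Z.
  H_1: rank ker ∂_1 − rank ∂_2 = (18 − 6) − 12 = 0, and ∂_2 has invariant factor 2 > 1, so H_1 = Z/2.
  H_2: rank ker ∂_2 − rank ∂_3 = (12 − 12) − 0 = 0, and there is no ∂_3, so H_2 = 0.

As a check, the Euler characteristic is 7 − 18 + 12 = 1, which agrees with 1 − 0 + 0 = 1.
(K is a triangulation of the real projective plane RP^2.)

H_0 = Z,  H_1 = Z/2,  H_2 = 0.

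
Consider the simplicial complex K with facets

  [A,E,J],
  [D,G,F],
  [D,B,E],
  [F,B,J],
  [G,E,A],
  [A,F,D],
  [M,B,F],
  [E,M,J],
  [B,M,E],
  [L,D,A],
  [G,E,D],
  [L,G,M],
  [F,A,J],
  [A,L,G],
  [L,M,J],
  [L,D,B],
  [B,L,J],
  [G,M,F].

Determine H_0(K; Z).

H_0 = Z.

K has 9 vertices, 27 edges, 18 triangles.
rank ∂_0 = 0, rank ∂_1 = 8 ⇒ b_0 = 9 − 0 − 8 = 1; all invariant factors of ∂_1 are 1 so no torsion. So H_0 ≅ Z.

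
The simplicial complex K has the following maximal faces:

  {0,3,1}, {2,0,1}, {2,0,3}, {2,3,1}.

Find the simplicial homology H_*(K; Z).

H_0 = Z,  H_1 = 0,  H_2 = Z.

We work with the vertex ordering 0 < 1 < 2 < 3. The simplices of K, each written with vertices in increasing order, are:

  0-simplices (4): [0], [1], [2], [3]
  1-simplices (6): [0,1], [0,2], [0,3], [1,2], [1,3], [2,3]
  2-simplices (4): [0,1,2], [0,1,3], [0,2,3], [1,2,3]

Hence C_0 ≅ Z^4, C_1 ≅ Z^6, C_2 ≅ Z^4.

The boundary map ∂_1: C_1 → C_0 sends each edge [p,q] (with p < q) to q − p. For instance
  ∂[1,2] = [2] − [1].
As a 4×6 matrix over Z this has rank 3, with invariant factors (1,1,1).

The boundary map ∂_2: C_2 → C_1 acts by ∂[p,q,r] = [q,r] − [p,r] + [p,q]. For instance
  ∂[1,2,3] = [2,3] − [1,3] + [1,2],
  ∂[0,1,3] = [1,3] − [0,3] + [0,1].
This gives a 6×4 integer matrix of rank 3; reducing to Smith normal form yields diagonal entries (1,1,1).

Computing H_k = (kernel of ∂_k) / (image of ∂_{k+1}):

  H_0: rank C_0 − rank ∂_1 = 4 − 3 = 1, and the invariant factors of ∂_1 are all 1, so H_0 = Z.
  H_1: rank ker ∂_1 − rank ∂_2 = (6 − 3) − 3 = 0, and the invariant factors of ∂_2 are all 1, so H_1 = 0.
  H_2: rank ker ∂_2 − rank ∂_3 = (4 − 3) − 0 = 1, and there is no ∂_3, so H_2 = Z.

As a check, the Euler characteristic is 4 − 6 + 4 = 2, which agrees with 1 − 0 + 1 = 2.
(K is a triangulation of the 2-sphere S^2.)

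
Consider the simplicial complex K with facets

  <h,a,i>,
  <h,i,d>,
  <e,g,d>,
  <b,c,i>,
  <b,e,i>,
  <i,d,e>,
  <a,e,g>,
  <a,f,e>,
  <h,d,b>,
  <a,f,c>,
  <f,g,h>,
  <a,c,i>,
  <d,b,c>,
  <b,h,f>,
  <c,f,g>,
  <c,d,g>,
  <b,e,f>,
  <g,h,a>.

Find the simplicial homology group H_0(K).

H_0 ≅ Z.

We work with the vertex ordering a < b < c < d < e < f < g < h < i. The simplices of K, each written with vertices in increasing order, are:

  0-simplices (9): a, b, c, d, e, f, g, h, i
  1-simplices (27): ac, ae, af, ag, ah, ai, bc, bd, be, bf, bh, bi, cd, cf, cg, ci, de, dg, dh, di, ef, eg, ei, fg, fh, gh, hi
  2-simplices (18): acf, aci, aef, aeg, agh, ahi, bcd, bci, bdh, bef, bei, bfh, cdg, cfg, deg, dei, dhi, fgh

Hence C_0 ≅ Z^9, C_1 ≅ Z^27, C_2 ≅ Z^18.

∂_1: C_1 → C_0 sends each edge [p,q] (with p < q) to q − p.
This gives a 9×27 integer matrix of rank 8; reducing to Smith normal form yields diagonal entries (1,1,1,1,1,1,1,1).

∂_2: C_2 → C_1 sends each 2-simplex [p,q,r] to [q,r] − [p,r] + [p,q]. For instance
  ∂bfh = fh − bh + bf,
  ∂dei = ei − di + de.
The resulting 27×18 matrix has rank 18, and its Smith normal form has invariant factors (1,1,1,1,1,1,1,1,1,1,1,1,1,1,1,1,1,2).

Computing H_k = (kernel of ∂_k) / (image of ∂_{k+1}):

  H_0: rank C_0 − rank ∂_1 = 9 − 8 = 1, and the invariant factors of ∂_1 are all 1, so H_0 = Z.

(K is a triangulation of the Klein bottle.)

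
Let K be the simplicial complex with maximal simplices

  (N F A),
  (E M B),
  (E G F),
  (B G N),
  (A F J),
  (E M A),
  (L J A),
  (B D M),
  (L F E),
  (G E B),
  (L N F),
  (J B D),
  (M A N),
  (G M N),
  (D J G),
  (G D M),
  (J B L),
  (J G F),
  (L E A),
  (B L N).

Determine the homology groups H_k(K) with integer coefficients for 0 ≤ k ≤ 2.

H_0 = Z,  H_1 = Z ⊕ Z/2,  H_2 = 0.

Fix the vertex order A < B < D < E < F < G < J < L < M < N and write every simplex with vertices in increasing order. Then dim K = 2 and the simplices of K are:

  0-simplices (10): A, B, D, E, F, G, J, L, M, N
  1-simplices (30): AE, AF, AJ, AL, AM, AN, BD, BE, BG, BJ, BL, BM, BN, DG, DJ, DM, EF, EG, EL, EM, FG, FJ, FL, FN, GJ, GM, GN, JL, LN, MN
  2-simplices (20): AEL, AEM, AFJ, AFN, AJL, AMN, BDJ, BDM, BEG, BEM, BGN, BJL, BLN, DGJ, DGM, EFG, EFL, FGJ, FLN, GMN

Hence C_0 ≅ Z^10, C_1 ≅ Z^30, C_2 ≅ Z^20.

∂_1: C_1 → C_0 is given by ∂[p,q] = [q] − [p].
As a 10×30 matrix over Z this has rank 9, with invariant factors (1,1,1,1,1,1,1,1,1).

The boundary map ∂_2: C_2 → C_1 acts by ∂[p,q,r] = [q,r] − [p,r] + [p,q]. For instance
  ∂AEL = EL − AL + AE,
  ∂BEG = EG − BG + BE.
The resulting 30×20 matrix has rank 20, and its Smith normal form has invariant factors (1,1,1,1,1,1,1,1,1,1,1,1,1,1,1,1,1,1,1,2).

Reading off H_k = ker ∂_k / im ∂_{k+1}:

  H_0: rank C_0 − rank ∂_1 = 10 − 9 = 1, and the invariant factors of ∂_1 are all 1, so H_0 ≅ Z.
  H_1: rank ker ∂_1 − rank ∂_2 = (30 − 9) − 20 = 1, and ∂_2 has invariant factor 2 > 1, so H_1 ≅ Z ⊕ Z/2.
  H_2: rank ker ∂_2 − rank ∂_3 = (20 − 20) − 0 = 0, and there is no ∂_3, so H_2 ≅ 0.

As a check, the Euler characteristic is 10 − 30 + 20 = 0, which agrees with 1 − 1 + 0 = 0.
(K is a triangulation of the Klein bottle.)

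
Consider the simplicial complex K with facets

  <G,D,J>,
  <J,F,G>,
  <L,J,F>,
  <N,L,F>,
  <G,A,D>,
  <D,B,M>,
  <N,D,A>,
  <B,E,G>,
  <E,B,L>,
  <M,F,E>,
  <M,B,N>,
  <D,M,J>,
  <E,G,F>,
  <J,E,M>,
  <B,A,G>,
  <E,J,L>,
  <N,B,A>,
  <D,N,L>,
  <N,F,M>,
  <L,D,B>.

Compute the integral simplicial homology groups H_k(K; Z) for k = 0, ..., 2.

H_0 = Z,  H_1 = Z ⊕ Z/2Z,  H_2 = 0.

K has 10 vertices, 30 edges, 20 triangles.
rank ∂_0 = 0, rank ∂_1 = 9 ⇒ b_0 = 10 − 0 − 9 = 1; all invariant factors of ∂_1 are 1 so no torsion. So H_0 = Z.
rank ∂_1 = 9, rank ∂_2 = 20 ⇒ b_1 = 30 − 9 − 20 = 1; ∂_2 has invariant factor(s) [2] giving torsion. So H_1 = Z ⊕ Z/2Z.
rank ∂_2 = 20, rank ∂_3 = 0 ⇒ b_2 = 20 − 20 − 0 = 0. So H_2 = 0.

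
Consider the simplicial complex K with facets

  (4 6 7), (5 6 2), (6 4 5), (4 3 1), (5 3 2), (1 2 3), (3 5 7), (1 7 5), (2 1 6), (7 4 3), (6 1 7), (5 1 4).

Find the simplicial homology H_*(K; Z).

H_0 = Z,  H_1 = Z/2,  H_2 = 0.

We work with the vertex ordering 1 < 2 < 3 < 4 < 5 < 6 < 7. The simplices of K, each written with vertices in increasing order, are:

  0-simplices (7): [1], [2], [3], [4], [5], [6], [7]
  1-simplices (18): [1,2], [1,3], [1,4], [1,5], [1,6], [1,7], [2,3], [2,5], [2,6], [3,4], [3,5], [3,7], [4,5], [4,6], [4,7], [5,6], [5,7], [6,7]
  2-simplices (12): [1,2,3], [1,2,6], [1,3,4], [1,4,5], [1,5,7], [1,6,7], [2,3,5], [2,5,6], [3,4,7], [3,5,7], [4,5,6], [4,6,7]

giving chain groups C_0 ≅ Z^7, C_1 ≅ Z^18, C_2 ≅ Z^12.

The boundary map ∂_1: C_1 → C_0 sends each edge [p,q] (with p < q) to q − p. For instance
  ∂[5,7] = [7] − [5].
As a 7×18 matrix over Z this has rank 6, with invariant factors (1,1,1,1,1,1).

Boundary ∂_2: C_2 → C_1 sends each 2-simplex [p,q,r] to [q,r] − [p,r] + [p,q]. For instance
  ∂[1,3,4] = [3,4] − [1,4] + [1,3],
  ∂[1,2,3] = [2,3] − [1,3] + [1,2].
The resulting 18×12 matrix has rank 12, and its Smith normal form has invariant factors (1,1,1,1,1,1,1,1,1,1,1,2).

Computing H_k = (kernel of ∂_k) / (image of ∂_{k+1}):

  H_0: rank C_0 − rank ∂_1 = 7 − 6 = 1, and the invariant factors of ∂_1 are all 1, so H_0 ≅ Z.
  H_1: rank ker ∂_1 − rank ∂_2 = (18 − 6) − 12 = 0, and ∂_2 has invariant factor 2 > 1, so H_1 ≅ Z/2.
  H_2: rank ker ∂_2 − rank ∂_3 = (12 − 12) − 0 = 0, and there is no ∂_3, so H_2 ≅ 0.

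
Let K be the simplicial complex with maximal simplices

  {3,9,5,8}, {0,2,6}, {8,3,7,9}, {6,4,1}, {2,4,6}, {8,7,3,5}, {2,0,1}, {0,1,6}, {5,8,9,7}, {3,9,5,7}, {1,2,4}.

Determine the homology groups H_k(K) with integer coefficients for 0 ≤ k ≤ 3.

Fix the vertex order 0 < 1 < 2 < 3 < 4 < 5 < 6 < 7 < 8 < 9 and write every simplex with vertices in increasing order. Then dim K = 3 and the simplices of K are:

  0-simplices (10): [0], [1], [2], [3], [4], [5], [6], [7], [8], [9]
  1-simplices (19): [0,1], [0,2], [0,6], [1,2], [1,4], [1,6], [2,4], [2,6], [3,5], [3,7], [3,8], [3,9], [4,6], [5,7], [5,8], [5,9], [7,8], [7,9], [8,9]
  2-simplices (16): [0,1,2], [0,1,6], [0,2,6], [1,2,4], [1,4,6], [2,4,6], [3,5,7], [3,5,8], [3,5,9], [3,7,8], [3,7,9], [3,8,9], [5,7,8], [5,7,9], [5,8,9], [7,8,9]
  3-simplices (5): [3,5,7,8], [3,5,7,9], [3,5,8,9], [3,7,8,9], [5,7,8,9]

giving chain groups C_0 ≅ Z^10, C_1 ≅ Z^19, C_2 ≅ Z^16, C_3 ≅ Z^5.

∂_1: C_1 → C_0 sends each edge [p,q] (with p < q) to q − p.
The 10×19 boundary matrix has rank 8 and Smith normal form diag(1,1,1,1,1,1,1,1).

∂_2: C_2 → C_1 sends each 2-simplex [p,q,r] to [q,r] − [p,r] + [p,q]. For instance
  ∂[0,1,2] = [1,2] − [0,2] + [0,1],
  ∂[0,1,6] = [1,6] − [0,6] + [0,1].
As a 19×16 matrix over Z this has rank 11, with invariant factors (1,1,1,1,1,1,1,1,1,1,1).

∂_3: C_3 → C_2 sends each 3-simplex σ to the alternating sum Σ_i (−1)^i (σ with its i-th vertex removed). For instance
  ∂[5,7,8,9] = [7,8,9] − [5,8,9] + [5,7,9] − [5,7,8],
  ∂[3,7,8,9] = [7,8,9] − [3,8,9] + [3,7,9] − [3,7,8].
The resulting 16×5 matrix has rank 4, and its Smith normal form has invariant factors (1,1,1,1).

Now H_k = ker ∂_k / im ∂_{k+1}, so:

  H_0: rank C_0 − rank ∂_1 = 10 − 8 = 2, and the invariant factors of ∂_1 are all 1, so H_0 = Z^2.
  H_1: rank ker ∂_1 − rank ∂_2 = (19 − 8) − 11 = 0, and the invariant factors of ∂_2 are all 1, so H_1 = 0.
  H_2: rank ker ∂_2 − rank ∂_3 = (16 − 11) − 4 = 1, and the invariant factors of ∂_3 are all 1, so H_2 = Z.
  H_3: rank ker ∂_3 − rank ∂_4 = (5 − 4) − 0 = 1, and there is no ∂_4, so H_3 = Z.

H_0 = Z^2,  H_1 = 0,  H_2 = Z,  H_3 = Z.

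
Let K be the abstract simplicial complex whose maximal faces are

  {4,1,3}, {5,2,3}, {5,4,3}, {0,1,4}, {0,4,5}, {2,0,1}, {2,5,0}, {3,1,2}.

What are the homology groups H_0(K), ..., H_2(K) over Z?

H_0 ≅ Z,  H_1 = 0,  H_2 ≅ Z.

Take the total order 0 < 1 < 2 < 3 < 4 < 5 on the vertex set. Then K (dimension 2) consists of the simplices:

  0-simplices (6): [0], [1], [2], [3], [4], [5]
  1-simplices (12): [0,1], [0,2], [0,4], [0,5], [1,2], [1,3], [1,4], [2,3], [2,5], [3,4], [3,5], [4,5]
  2-simplices (8): [0,1,2], [0,1,4], [0,2,5], [0,4,5], [1,2,3], [1,3,4], [2,3,5], [3,4,5]

Hence C_0 ≅ Z^6, C_1 ≅ Z^12, C_2 ≅ Z^8.

∂_1: C_1 → C_0 is given by ∂[p,q] = [q] − [p].
The resulting 6×12 matrix has rank 5, and its Smith normal form has invariant factors (1,1,1,1,1).

Boundary ∂_2: C_2 → C_1 acts by ∂[p,q,r] = [q,r] − [p,r] + [p,q]. For instance
  ∂[0,4,5] = [4,5] − [0,5] + [0,4],
  ∂[0,1,2] = [1,2] − [0,2] + [0,1].
This gives a 12×8 integer matrix of rank 7; reducing to Smith normal form yields diagonal entries (1,1,1,1,1,1,1).

Computing H_k = (kernel of ∂_k) / (image of ∂_{k+1}):

  H_0: rank C_0 − rank ∂_1 = 6 − 5 = 1, and the invariant factors of ∂_1 are all 1, so H_0 ≅ Z.
  H_1: rank ker ∂_1 − rank ∂_2 = (12 − 5) − 7 = 0, and the invariant factors of ∂_2 are all 1, so H_1 ≅ 0.
  H_2: rank ker ∂_2 − rank ∂_3 = (8 − 7) − 0 = 1, and there is no ∂_3, so H_2 ≅ Z.

As a check, the Euler characteristic is 6 − 12 + 8 = 2, which agrees with 1 − 0 + 1 = 2.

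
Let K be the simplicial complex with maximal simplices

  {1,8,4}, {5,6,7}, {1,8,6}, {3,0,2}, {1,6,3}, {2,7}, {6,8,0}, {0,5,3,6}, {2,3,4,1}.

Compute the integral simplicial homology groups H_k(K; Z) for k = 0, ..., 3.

H_0 = Z,  H_1 = Z,  H_2 = 0,  H_3 = 0.

We work with the vertex ordering 0 < 1 < 2 < 3 < 4 < 5 < 6 < 7 < 8. The simplices of K, each written with vertices in increasing order, are:

  0-simplices (9): [0], [1], [2], [3], [4], [5], [6], [7], [8]
  1-simplices (21): [0,2], [0,3], [0,5], [0,6], [0,8], [1,2], [1,3], [1,4], [1,6], [1,8], [2,3], [2,4], [2,7], [3,4], [3,5], [3,6], [4,8], [5,6], [5,7], [6,7], [6,8]
  2-simplices (14): [0,2,3], [0,3,5], [0,3,6], [0,5,6], [0,6,8], [1,2,3], [1,2,4], [1,3,4], [1,3,6], [1,4,8], [1,6,8], [2,3,4], [3,5,6], [5,6,7]
  3-simplices (2): [0,3,5,6], [1,2,3,4]

so the chain groups are C_0 ≅ Z^9, C_1 ≅ Z^21, C_2 ≅ Z^14, C_3 ≅ Z^2.

∂_1: C_1 → C_0 maps an edge to its endpoints' difference, ∂[p,q] = q − p. For instance
  ∂[3,5] = [5] − [3].
This gives a 9×21 integer matrix of rank 8; reducing to Smith normal form yields diagonal entries (1,1,1,1,1,1,1,1).

∂_2: C_2 → C_1 sends each 2-simplex [p,q,r] to [q,r] − [p,r] + [p,q]. For instance
  ∂[0,3,5] = [3,5] − [0,5] + [0,3],
  ∂[1,2,3] = [2,3] − [1,3] + [1,2].
This gives a 21×14 integer matrix of rank 12; reducing to Smith normal form yields diagonal entries (1,1,1,1,1,1,1,1,1,1,1,1).

∂_3: C_3 → C_2 sends each 3-simplex σ to the alternating sum Σ_i (−1)^i (σ with its i-th vertex removed). For instance
  ∂[1,2,3,4] = [2,3,4] − [1,3,4] + [1,2,4] − [1,2,3],
  ∂[0,3,5,6] = [3,5,6] − [0,5,6] + [0,3,6] − [0,3,5].
This gives a 14×2 integer matrix of rank 2; reducing to Smith normal form yields diagonal entries (1,1).

Now H_k = ker ∂_k / im ∂_{k+1}, so:

  H_0: rank C_0 − rank ∂_1 = 9 − 8 = 1, and the invariant factors of ∂_1 are all 1, so H_0 ≅ Z.
  H_1: rank ker ∂_1 − rank ∂_2 = (21 − 8) − 12 = 1, and the invariant factors of ∂_2 are all 1, so H_1 ≅ Z.
  H_2: rank ker ∂_2 − rank ∂_3 = (14 − 12) − 2 = 0, and the invariant factors of ∂_3 are all 1, so H_2 ≅ 0.
  H_3: rank ker ∂_3 − rank ∂_4 = (2 − 2) − 0 = 0, and there is no ∂_4, so H_3 ≅ 0.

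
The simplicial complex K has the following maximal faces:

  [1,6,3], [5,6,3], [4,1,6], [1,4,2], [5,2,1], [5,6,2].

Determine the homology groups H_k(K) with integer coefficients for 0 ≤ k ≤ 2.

H_0 = Z,  H_1 = Z,  H_2 = 0.

Order the vertices as 1 < 2 < 3 < 4 < 5 < 6. Listing each simplex with vertices in this order, K has dimension 2 with simplices:

  0-simplices (6): [1], [2], [3], [4], [5], [6]
  1-simplices (12): [1,2], [1,3], [1,4], [1,5], [1,6], [2,4], [2,5], [2,6], [3,5], [3,6], [4,6], [5,6]
  2-simplices (6): [1,2,4], [1,2,5], [1,3,6], [1,4,6], [2,5,6], [3,5,6]

giving chain groups C_0 ≅ Z^6, C_1 ≅ Z^12, C_2 ≅ Z^6.

Boundary ∂_1: C_1 → C_0 is given by ∂[p,q] = [q] − [p]. For instance
  ∂[1,3] = [3] − [1].
This gives a 6×12 integer matrix of rank 5; reducing to Smith normal form yields diagonal entries (1,1,1,1,1).

Boundary ∂_2: C_2 → C_1 acts by ∂[p,q,r] = [q,r] − [p,r] + [p,q]. For instance
  ∂[2,5,6] = [5,6] − [2,6] + [2,5],
  ∂[1,2,5] = [2,5] − [1,5] + [1,2].
As a 12×6 matrix over Z this has rank 6, with invariant factors (1,1,1,1,1,1).

Computing H_k = (kernel of ∂_k) / (image of ∂_{k+1}):

  H_0: rank C_0 − rank ∂_1 = 6 − 5 = 1, and the invariant factors of ∂_1 are all 1, so H_0 = Z.
  H_1: rank ker ∂_1 − rank ∂_2 = (12 − 5) − 6 = 1, and the invariant factors of ∂_2 are all 1, so H_1 = Z.
  H_2: rank ker ∂_2 − rank ∂_3 = (6 − 6) − 0 = 0, and there is no ∂_3, so H_2 = 0.

As a check, the Euler characteristic is 6 − 12 + 6 = 0, which agrees with 1 − 1 + 0 = 0.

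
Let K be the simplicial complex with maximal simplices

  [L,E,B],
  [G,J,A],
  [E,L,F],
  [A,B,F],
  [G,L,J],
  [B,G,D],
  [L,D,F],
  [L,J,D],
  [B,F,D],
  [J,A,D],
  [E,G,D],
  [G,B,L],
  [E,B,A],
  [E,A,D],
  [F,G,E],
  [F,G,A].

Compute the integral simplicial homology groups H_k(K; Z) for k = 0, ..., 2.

H_0 = Z,  H_1 = Z^2,  H_2 = Z.

Take the total order A < B < D < E < F < G < J < L on the vertex set. Then K (dimension 2) consists of the simplices:

  0-simplices (8): A, B, D, E, F, G, J, L
  1-simplices (24): AB, AD, AE, AF, AG, AJ, BD, BE, BF, BG, BL, DE, DF, DG, DJ, DL, EF, EG, EL, FG, FL, GJ, GL, JL
  2-simplices (16): ABE, ABF, ADE, ADJ, AFG, AGJ, BDF, BDG, BEL, BGL, DEG, DFL, DJL, EFG, EFL, GJL

so the chain groups are C_0 ≅ Z^8, C_1 ≅ Z^24, C_2 ≅ Z^16.

The boundary map ∂_1: C_1 → C_0 sends each edge [p,q] (with p < q) to q − p.
As a 8×24 matrix over Z this has rank 7, with invariant factors (1,1,1,1,1,1,1).

Boundary ∂_2: C_2 → C_1 acts by ∂[p,q,r] = [q,r] − [p,r] + [p,q]. For instance
  ∂AGJ = GJ − AJ + AG,
  ∂BDF = DF − BF + BD.
The resulting 24×16 matrix has rank 15, and its Smith normal form has invariant factors (1,1,1,1,1,1,1,1,1,1,1,1,1,1,1).

Computing H_k = (kernel of ∂_k) / (image of ∂_{k+1}):

  H_0: rank C_0 − rank ∂_1 = 8 − 7 = 1, and the invariant factors of ∂_1 are all 1, so H_0 = Z.
  H_1: rank ker ∂_1 − rank ∂_2 = (24 − 7) − 15 = 2, and the invariant factors of ∂_2 are all 1, so H_1 = Z^2.
  H_2: rank ker ∂_2 − rank ∂_3 = (16 − 15) − 0 = 1, and there is no ∂_3, so H_2 = Z.

(K is a triangulation of the torus T^2.)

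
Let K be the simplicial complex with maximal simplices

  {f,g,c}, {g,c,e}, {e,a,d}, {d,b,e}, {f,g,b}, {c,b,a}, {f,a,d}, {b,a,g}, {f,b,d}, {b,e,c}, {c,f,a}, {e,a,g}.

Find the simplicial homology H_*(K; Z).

Take the total order a < b < c < d < e < f < g on the vertex set. Then K (dimension 2) consists of the simplices:

  0-simplices (7): a, b, c, d, e, f, g
  1-simplices (18): ab, ac, ad, ae, af, ag, bc, bd, be, bf, bg, ce, cf, cg, de, df, eg, fg
  2-simplices (12): abc, abg, acf, ade, adf, aeg, bce, bde, bdf, bfg, ceg, cfg

so the chain groups are C_0 ≅ Z^7, C_1 ≅ Z^18, C_2 ≅ Z^12.

∂_1: C_1 → C_0 maps an edge to its endpoints' difference, ∂[p,q] = q − p.
The 7×18 boundary matrix has rank 6 and Smith normal form diag(1,1,1,1,1,1).

∂_2: C_2 → C_1 maps a triangle to the signed sum of its edges. For instance
  ∂acf = cf − af + ac,
  ∂bdf = df − bf + bd.
As a 18×12 matrix over Z this has rank 12, with invariant factors (1,1,1,1,1,1,1,1,1,1,1,2).

Computing H_k = (kernel of ∂_k) / (image of ∂_{k+1}):

  H_0: rank C_0 − rank ∂_1 = 7 − 6 = 1, and the invariant factors of ∂_1 are all 1, so H_0 = Z.
  H_1: rank ker ∂_1 − rank ∂_2 = (18 − 6) − 12 = 0, and ∂_2 has invariant factor 2 > 1, so H_1 = Z_2.
  H_2: rank ker ∂_2 − rank ∂_3 = (12 − 12) − 0 = 0, and there is no ∂_3, so H_2 = 0.

H_0 ≅ Z,  H_1 ≅ Z_2,  H_2 = 0.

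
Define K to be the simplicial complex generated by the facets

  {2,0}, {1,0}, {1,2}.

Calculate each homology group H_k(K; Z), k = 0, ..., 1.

H_0 = Z,  H_1 = Z.

Order the vertices as 0 < 1 < 2. Listing each simplex with vertices in this order, K has dimension 1 with simplices:

  0-simplices (3): [0], [1], [2]
  1-simplices (3): [0,1], [0,2], [1,2]

Hence C_0 ≅ Z^3, C_1 ≅ Z^3.

Boundary ∂_1: C_1 → C_0 maps an edge to its endpoints' difference, ∂[p,q] = q − p. For instance
  ∂[0,2] = [2] − [0].
As a 3×3 matrix over Z this has rank 2, with invariant factors (1,1).

Now H_k = ker ∂_k / im ∂_{k+1}, so:

  H_0: rank C_0 − rank ∂_1 = 3 − 2 = 1, and the invariant factors of ∂_1 are all 1, so H_0 = Z.
  H_1: rank ker ∂_1 − rank ∂_2 = (3 − 2) − 0 = 1, and there is no ∂_2, so H_1 = Z.

(K is a triangulation of the circle S^1.)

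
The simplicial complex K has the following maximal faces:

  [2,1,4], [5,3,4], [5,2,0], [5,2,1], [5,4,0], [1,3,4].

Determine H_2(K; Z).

H_2 ≅ 0.

Take the total order 0 < 1 < 2 < 3 < 4 < 5 on the vertex set. Then K (dimension 2) consists of the simplices:

  0-simplices (6): [0], [1], [2], [3], [4], [5]
  1-simplices (12): [0,2], [0,4], [0,5], [1,2], [1,3], [1,4], [1,5], [2,4], [2,5], [3,4], [3,5], [4,5]
  2-simplices (6): [0,2,5], [0,4,5], [1,2,4], [1,2,5], [1,3,4], [3,4,5]

giving chain groups C_0 ≅ Z^6, C_1 ≅ Z^12, C_2 ≅ Z^6.

∂_1: C_1 → C_0 is given by ∂[p,q] = [q] − [p]. For instance
  ∂[0,5] = [5] − [0].
As a 6×12 matrix over Z this has rank 5, with invariant factors (1,1,1,1,1).

∂_2: C_2 → C_1 sends each 2-simplex [p,q,r] to [q,r] − [p,r] + [p,q]. For instance
  ∂[3,4,5] = [4,5] − [3,5] + [3,4],
  ∂[1,2,5] = [2,5] − [1,5] + [1,2].
As a 12×6 matrix over Z this has rank 6, with invariant factors (1,1,1,1,1,1).

Computing H_k = (kernel of ∂_k) / (image of ∂_{k+1}):

  H_2: rank ker ∂_2 − rank ∂_3 = (6 − 6) − 0 = 0, and there is no ∂_3, so H_2 ≅ 0.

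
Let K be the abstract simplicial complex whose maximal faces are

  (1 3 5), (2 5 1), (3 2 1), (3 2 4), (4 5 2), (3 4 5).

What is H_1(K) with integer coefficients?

K has 5 vertices, 9 edges, 6 triangles.
rank ∂_1 = 4, rank ∂_2 = 5 ⇒ b_1 = 9 − 4 − 5 = 0; all invariant factors of ∂_2 are 1 so no torsion. So H_1 ≅ 0.

H_1 = 0.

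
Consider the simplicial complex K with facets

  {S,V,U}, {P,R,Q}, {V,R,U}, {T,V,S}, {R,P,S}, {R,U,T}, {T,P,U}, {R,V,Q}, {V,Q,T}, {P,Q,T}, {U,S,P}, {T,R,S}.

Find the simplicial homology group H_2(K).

H_2 ≅ 0.

Order the vertices as P < Q < R < S < T < U < V. Listing each simplex with vertices in this order, K has dimension 2 with simplices:

  0-simplices (7): P, Q, R, S, T, U, V
  1-simplices (18): PQ, PR, PS, PT, PU, QR, QT, QV, RS, RT, RU, RV, ST, SU, SV, TU, TV, UV
  2-simplices (12): PQR, PQT, PRS, PSU, PTU, QRV, QTV, RST, RTU, RUV, STV, SUV

so the chain groups are C_0 ≅ Z^7, C_1 ≅ Z^18, C_2 ≅ Z^12.

The boundary map ∂_1: C_1 → C_0 is given by ∂[p,q] = [q] − [p]. For instance
  ∂TU = U − T.
As a 7×18 matrix over Z this has rank 6, with invariant factors (1,1,1,1,1,1).

∂_2: C_2 → C_1 maps a triangle to the signed sum of its edges. For instance
  ∂QRV = RV − QV + QR,
  ∂PQR = QR − PR + PQ.
The 18×12 boundary matrix has rank 12 and Smith normal form diag(1,1,1,1,1,1,1,1,1,1,1,2).

Computing H_k = (kernel of ∂_k) / (image of ∂_{k+1}):

  H_2: rank ker ∂_2 − rank ∂_3 = (12 − 12) − 0 = 0, and there is no ∂_3, so H_2 = 0.

(K is a triangulation of the real projective plane RP^2.)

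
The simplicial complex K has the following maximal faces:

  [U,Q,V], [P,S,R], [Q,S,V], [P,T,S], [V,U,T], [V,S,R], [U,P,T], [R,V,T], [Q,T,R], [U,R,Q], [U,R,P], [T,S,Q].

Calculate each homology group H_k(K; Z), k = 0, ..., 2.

H_0 = Z,  H_1 = Z/2,  H_2 = 0.

We work with the vertex ordering P < Q < R < S < T < U < V. The simplices of K, each written with vertices in increasing order, are:

  0-simplices (7): P, Q, R, S, T, U, V
  1-simplices (18): PR, PS, PT, PU, QR, QS, QT, QU, QV, RS, RT, RU, RV, ST, SV, TU, TV, UV
  2-simplices (12): PRS, PRU, PST, PTU, QRT, QRU, QST, QSV, QUV, RSV, RTV, TUV

giving chain groups C_0 ≅ Z^7, C_1 ≅ Z^18, C_2 ≅ Z^12.

The boundary map ∂_1: C_1 → C_0 sends each edge [p,q] (with p < q) to q − p.
As a 7×18 matrix over Z this has rank 6, with invariant factors (1,1,1,1,1,1).

The boundary map ∂_2: C_2 → C_1 acts by ∂[p,q,r] = [q,r] − [p,r] + [p,q]. For instance
  ∂QSV = SV − QV + QS,
  ∂RTV = TV − RV + RT.
The resulting 18×12 matrix has rank 12, and its Smith normal form has invariant factors (1,1,1,1,1,1,1,1,1,1,1,2).

Reading off H_k = ker ∂_k / im ∂_{k+1}:

  H_0: rank C_0 − rank ∂_1 = 7 − 6 = 1, and the invariant factors of ∂_1 are all 1, so H_0 ≅ Z.
  H_1: rank ker ∂_1 − rank ∂_2 = (18 − 6) − 12 = 0, and ∂_2 has invariant factor 2 > 1, so H_1 ≅ Z/2.
  H_2: rank ker ∂_2 − rank ∂_3 = (12 − 12) − 0 = 0, and there is no ∂_3, so H_2 ≅ 0.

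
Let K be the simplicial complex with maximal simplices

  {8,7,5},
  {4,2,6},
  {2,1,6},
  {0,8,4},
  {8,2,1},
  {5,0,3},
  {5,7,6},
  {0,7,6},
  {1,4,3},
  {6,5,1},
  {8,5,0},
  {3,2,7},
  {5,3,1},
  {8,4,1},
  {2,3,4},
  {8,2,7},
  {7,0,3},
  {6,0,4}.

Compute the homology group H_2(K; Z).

We work with the vertex ordering 0 < 1 < 2 < 3 < 4 < 5 < 6 < 7 < 8. The simplices of K, each written with vertices in increasing order, are:

  0-simplices (9): [0], [1], [2], [3], [4], [5], [6], [7], [8]
  1-simplices (27): (27 of them)
  2-simplices (18): [0,3,5], [0,3,7], [0,4,6], [0,4,8], [0,5,8], [0,6,7], [1,2,6], [1,2,8], [1,3,4], [1,3,5], [1,4,8], [1,5,6], [2,3,4], [2,3,7], [2,4,6], [2,7,8], [5,6,7], [5,7,8]

giving chain groups C_0 ≅ Z^9, C_1 ≅ Z^27, C_2 ≅ Z^18.

Boundary ∂_1: C_1 → C_0 maps an edge to its endpoints' difference, ∂[p,q] = q − p.
This gives a 9×27 integer matrix of rank 8; reducing to Smith normal form yields diagonal entries (1,1,1,1,1,1,1,1).

∂_2: C_2 → C_1 maps a triangle to the signed sum of its edges. For instance
  ∂[0,4,8] = [4,8] − [0,8] + [0,4],
  ∂[0,4,6] = [4,6] − [0,6] + [0,4].
The resulting 27×18 matrix has rank 18, and its Smith normal form has invariant factors (1,1,1,1,1,1,1,1,1,1,1,1,1,1,1,1,1,2).

Now H_k = ker ∂_k / im ∂_{k+1}, so:

  H_2: rank ker ∂_2 − rank ∂_3 = (18 − 18) − 0 = 0, and there is no ∂_3, so H_2 = 0.

(K is a triangulation of the Klein bottle.)

H_2 = 0.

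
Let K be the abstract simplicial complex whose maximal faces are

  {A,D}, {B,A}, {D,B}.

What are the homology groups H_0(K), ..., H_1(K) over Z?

Fix the vertex order A < B < D and write every simplex with vertices in increasing order. Then dim K = 1 and the simplices of K are:

  0-simplices (3): A, B, D
  1-simplices (3): AB, AD, BD

Hence C_0 ≅ Z^3, C_1 ≅ Z^3.

The boundary map ∂_1: C_1 → C_0 is given by ∂[p,q] = [q] − [p]. For instance
  ∂AD = D − A.
The resulting 3×3 matrix has rank 2, and its Smith normal form has invariant factors (1,1).

Now H_k = ker ∂_k / im ∂_{k+1}, so:

  H_0: rank C_0 − rank ∂_1 = 3 − 2 = 1, and the invariant factors of ∂_1 are all 1, so H_0 ≅ Z.
  H_1: rank ker ∂_1 − rank ∂_2 = (3 − 2) − 0 = 1, and there is no ∂_2, so H_1 ≅ Z.

H_0 ≅ Z,  H_1 ≅ Z.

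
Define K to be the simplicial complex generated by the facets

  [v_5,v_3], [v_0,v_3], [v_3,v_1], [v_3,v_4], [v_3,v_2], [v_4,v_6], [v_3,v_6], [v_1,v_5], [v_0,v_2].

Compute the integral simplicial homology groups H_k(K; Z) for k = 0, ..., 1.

H_0 ≅ Z,  H_1 ≅ Z^3.

Take the total order v_0 < v_1 < v_2 < v_3 < v_4 < v_5 < v_6 on the vertex set. Then K (dimension 1) consists of the simplices:

  0-simplices (7): [v_0], [v_1], [v_2], [v_3], [v_4], [v_5], [v_6]
  1-simplices (9): [v_0,v_2], [v_0,v_3], [v_1,v_3], [v_1,v_5], [v_2,v_3], [v_3,v_4], [v_3,v_5], [v_3,v_6], [v_4,v_6]

so the chain groups are C_0 ≅ Z^7, C_1 ≅ Z^9.

The boundary map ∂_1: C_1 → C_0 maps an edge to its endpoints' difference, ∂[p,q] = q − p. For instance
  ∂[v_1,v_3] = [v_3] − [v_1].
The 7×9 boundary matrix has rank 6 and Smith normal form diag(1,1,1,1,1,1).

Reading off H_k = ker ∂_k / im ∂_{k+1}:

  H_0: rank C_0 − rank ∂_1 = 7 − 6 = 1, and the invariant factors of ∂_1 are all 1, so H_0 = Z.
  H_1: rank ker ∂_1 − rank ∂_2 = (9 − 6) − 0 = 3, and there is no ∂_2, so H_1 = Z^3.

(K is a triangulation of a wedge of 3 circles.)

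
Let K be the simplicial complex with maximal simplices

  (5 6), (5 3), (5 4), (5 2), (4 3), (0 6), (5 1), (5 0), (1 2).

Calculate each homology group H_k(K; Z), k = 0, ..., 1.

H_0 = Z,  H_1 = Z^3.

We work with the vertex ordering 0 < 1 < 2 < 3 < 4 < 5 < 6. The simplices of K, each written with vertices in increasing order, are:

  0-simplices (7): [0], [1], [2], [3], [4], [5], [6]
  1-simplices (9): [0,5], [0,6], [1,2], [1,5], [2,5], [3,4], [3,5], [4,5], [5,6]

giving chain groups C_0 ≅ Z^7, C_1 ≅ Z^9.

The boundary map ∂_1: C_1 → C_0 sends each edge [p,q] (with p < q) to q − p. For instance
  ∂[3,4] = [4] − [3].
The resulting 7×9 matrix has rank 6, and its Smith normal form has invariant factors (1,1,1,1,1,1).

Now H_k = ker ∂_k / im ∂_{k+1}, so:

  H_0: rank C_0 − rank ∂_1 = 7 − 6 = 1, and the invariant factors of ∂_1 are all 1, so H_0 ≅ Z.
  H_1: rank ker ∂_1 − rank ∂_2 = (9 − 6) − 0 = 3, and there is no ∂_2, so H_1 ≅ Z^3.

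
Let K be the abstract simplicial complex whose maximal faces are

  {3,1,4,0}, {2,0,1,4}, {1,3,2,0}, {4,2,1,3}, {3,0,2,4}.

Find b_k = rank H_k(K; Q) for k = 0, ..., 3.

b_0 = 1, b_1 = 0, b_2 = 0, b_3 = 1.

Order the vertices as 0 < 1 < 2 < 3 < 4. Listing each simplex with vertices in this order, K has dimension 3 with simplices:

  0-simplices (5): [0], [1], [2], [3], [4]
  1-simplices (10): [0,1], [0,2], [0,3], [0,4], [1,2], [1,3], [1,4], [2,3], [2,4], [3,4]
  2-simplices (10): [0,1,2], [0,1,3], [0,1,4], [0,2,3], [0,2,4], [0,3,4], [1,2,3], [1,2,4], [1,3,4], [2,3,4]
  3-simplices (5): [0,1,2,3], [0,1,2,4], [0,1,3,4], [0,2,3,4], [1,2,3,4]

giving chain groups C_0 ≅ Z^5, C_1 ≅ Z^10, C_2 ≅ Z^10, C_3 ≅ Z^5.

∂_1: C_1 → C_0 sends each edge [p,q] (with p < q) to q − p. For instance
  ∂[0,2] = [2] − [0].
This gives a 5×10 integer matrix of rank 4; reducing to Smith normal form yields diagonal entries (1,1,1,1).

The boundary map ∂_2: C_2 → C_1 acts by ∂[p,q,r] = [q,r] − [p,r] + [p,q]. For instance
  ∂[0,1,4] = [1,4] − [0,4] + [0,1],
  ∂[1,2,3] = [2,3] − [1,3] + [1,2].
The 10×10 boundary matrix has rank 6 and Smith normal form diag(1,1,1,1,1,1).

The boundary map ∂_3: C_3 → C_2 sends each 3-simplex σ to the alternating sum Σ_i (−1)^i (σ with its i-th vertex removed). For instance
  ∂[0,1,3,4] = [1,3,4] − [0,3,4] + [0,1,4] − [0,1,3],
  ∂[1,2,3,4] = [2,3,4] − [1,3,4] + [1,2,4] − [1,2,3].
This gives a 10×5 integer matrix of rank 4; reducing to Smith normal form yields diagonal entries (1,1,1,1).

From H_k ≅ ker(∂_k) / im(∂_{k+1}) we obtain:

  H_0: rank C_0 − rank ∂_1 = 5 − 4 = 1, and the invariant factors of ∂_1 are all 1, so H_0 ≅ Z.
  H_1: rank ker ∂_1 − rank ∂_2 = (10 − 4) − 6 = 0, and the invariant factors of ∂_2 are all 1, so H_1 ≅ 0.
  H_2: rank ker ∂_2 − rank ∂_3 = (10 − 6) − 4 = 0, and the invariant factors of ∂_3 are all 1, so H_2 ≅ 0.
  H_3: rank ker ∂_3 − rank ∂_4 = (5 − 4) − 0 = 1, and there is no ∂_4, so H_3 ≅ Z.

As a check, the Euler characteristic is 5 − 10 + 10 − 5 = 0, which agrees with 1 − 0 + 0 − 1 = 0.

Hence the Betti numbers are b_0 = 1, b_1 = 0, b_2 = 0, b_3 = 1.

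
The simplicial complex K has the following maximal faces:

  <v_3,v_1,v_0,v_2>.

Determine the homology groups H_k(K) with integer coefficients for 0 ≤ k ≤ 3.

Fix the vertex order v_0 < v_1 < v_2 < v_3 and write every simplex with vertices in increasing order. Then dim K = 3 and the simplices of K are:

  0-simplices (4): [v_0], [v_1], [v_2], [v_3]
  1-simplices (6): [v_0,v_1], [v_0,v_2], [v_0,v_3], [v_1,v_2], [v_1,v_3], [v_2,v_3]
  2-simplices (4): [v_0,v_1,v_2], [v_0,v_1,v_3], [v_0,v_2,v_3], [v_1,v_2,v_3]
  3-simplices (1): [v_0,v_1,v_2,v_3]

so the chain groups are C_0 ≅ Z^4, C_1 ≅ Z^6, C_2 ≅ Z^4, C_3 ≅ Z^1.

∂_1: C_1 → C_0 is given by ∂[p,q] = [q] − [p].
The resulting 4×6 matrix has rank 3, and its Smith normal form has invariant factors (1,1,1).

The boundary map ∂_2: C_2 → C_1 acts by ∂[p,q,r] = [q,r] − [p,r] + [p,q]. For instance
  ∂[v_0,v_2,v_3] = [v_2,v_3] − [v_0,v_3] + [v_0,v_2],
  ∂[v_0,v_1,v_2] = [v_1,v_2] − [v_0,v_2] + [v_0,v_1].
As a 6×4 matrix over Z this has rank 3, with invariant factors (1,1,1).

The boundary map ∂_3: C_3 → C_2 sends each 3-simplex σ to the alternating sum Σ_i (−1)^i (σ with its i-th vertex removed). For instance
  ∂[v_0,v_1,v_2,v_3] = [v_1,v_2,v_3] − [v_0,v_2,v_3] + [v_0,v_1,v_3] − [v_0,v_1,v_2].
As a 4×1 matrix over Z this has rank 1, with invariant factors (1).

Computing H_k = (kernel of ∂_k) / (image of ∂_{k+1}):

  H_0: rank C_0 − rank ∂_1 = 4 − 3 = 1, and the invariant factors of ∂_1 are all 1, so H_0 = Z.
  H_1: rank ker ∂_1 − rank ∂_2 = (6 − 3) − 3 = 0, and the invariant factors of ∂_2 are all 1, so H_1 = 0.
  H_2: rank ker ∂_2 − rank ∂_3 = (4 − 3) − 1 = 0, and the invariant factors of ∂_3 are all 1, so H_2 = 0.
  H_3: rank ker ∂_3 − rank ∂_4 = (1 − 1) − 0 = 0, and there is no ∂_4, so H_3 = 0.

As a check, the Euler characteristic is 4 − 6 + 4 − 1 = 1, which agrees with 1 − 0 + 0 − 0 = 1.

H_0 ≅ Z,  H_1 = 0,  H_2 = 0,  H_3 = 0.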